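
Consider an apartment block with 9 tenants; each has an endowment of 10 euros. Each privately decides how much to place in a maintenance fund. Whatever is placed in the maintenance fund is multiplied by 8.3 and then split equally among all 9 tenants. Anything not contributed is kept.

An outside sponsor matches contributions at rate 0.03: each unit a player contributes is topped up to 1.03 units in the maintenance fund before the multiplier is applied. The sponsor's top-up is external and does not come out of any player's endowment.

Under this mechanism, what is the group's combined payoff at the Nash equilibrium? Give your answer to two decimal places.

The effective private return is 8.3 × 1.03 / 9 = 0.9499, which is still under 1, so the mechanism doesn't change anyone's dominant strategy: zero contribution.
Everyone keeps their endowment and the group total is 9 × 10 = 90.

90.00 euros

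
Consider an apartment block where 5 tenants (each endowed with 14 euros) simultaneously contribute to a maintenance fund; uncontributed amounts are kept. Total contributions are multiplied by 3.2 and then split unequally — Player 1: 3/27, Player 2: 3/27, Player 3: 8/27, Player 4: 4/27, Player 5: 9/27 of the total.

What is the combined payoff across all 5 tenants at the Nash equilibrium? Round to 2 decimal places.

Each unit j contributes comes back to j as 3.2 × (j's share), so j prefers to contribute only if that share exceeds 1/3.2 = 0.3125; otherwise keeping the unit dominates.
Player 5 alone (share 9/27) is above the threshold, contributing 14; the remaining 4 contribute 0. Total contributed: 14.
The maintenance fund pays out 3.2 × 14 = 44.80 in total (split across the unequal shares, but the aggregate is all that matters for the group sum).
The 4 free-riders keep 14 each, adding 56. Group total = 56 + 44.80 = 100.80.

100.80 euros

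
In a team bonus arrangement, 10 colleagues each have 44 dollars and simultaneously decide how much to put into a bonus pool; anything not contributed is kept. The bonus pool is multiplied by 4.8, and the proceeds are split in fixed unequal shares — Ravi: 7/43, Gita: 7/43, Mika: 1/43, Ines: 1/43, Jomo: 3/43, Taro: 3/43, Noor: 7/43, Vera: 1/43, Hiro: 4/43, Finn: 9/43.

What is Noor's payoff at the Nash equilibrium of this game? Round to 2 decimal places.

78.38 dollars

Player j's private return per contributed unit is 4.8 × (j's share). Contributing is weakly dominant for j when that share is at least 1/4.8 = 0.2083, and contributing 0 is dominant otherwise.
The only share above 0.2083 is Finn's 9/43, contributing 44; the remaining 9 contribute 0. Total contributed: 44.
Noor keeps 44 and receives 4.8 × 44 × 7/43 = 34.38 from the bonus pool, for a payoff of 78.38.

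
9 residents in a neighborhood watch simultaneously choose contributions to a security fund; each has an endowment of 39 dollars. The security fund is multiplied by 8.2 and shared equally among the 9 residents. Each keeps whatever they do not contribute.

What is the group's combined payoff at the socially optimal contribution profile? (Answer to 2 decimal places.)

2878.20 dollars

Each contributed unit returns 8.200 to the group as a whole (0.9111 to each of 9 players), which exceeds 1, so the social optimum is full contribution: group total = 8.200 × 351 = 2878.20.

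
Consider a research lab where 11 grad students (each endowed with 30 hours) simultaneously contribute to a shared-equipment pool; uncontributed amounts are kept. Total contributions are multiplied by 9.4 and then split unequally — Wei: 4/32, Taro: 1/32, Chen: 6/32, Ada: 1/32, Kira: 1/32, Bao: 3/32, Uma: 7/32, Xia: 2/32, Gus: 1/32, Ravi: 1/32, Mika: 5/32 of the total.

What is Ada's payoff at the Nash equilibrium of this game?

65.25 hours

Each unit j contributes comes back to j as 9.4 × (j's share), so j prefers to contribute only if that share exceeds 1/9.4 = 0.1064; otherwise keeping the unit dominates.
Wei, Chen, Uma and Mika are above the threshold, contributing 30 each; the remaining 7 contribute 0. Total contributed: 120.
Ada keeps 30 and receives 9.4 × 120 × 1/32 = 35.25 from the shared-equipment pool, for a payoff of 65.25.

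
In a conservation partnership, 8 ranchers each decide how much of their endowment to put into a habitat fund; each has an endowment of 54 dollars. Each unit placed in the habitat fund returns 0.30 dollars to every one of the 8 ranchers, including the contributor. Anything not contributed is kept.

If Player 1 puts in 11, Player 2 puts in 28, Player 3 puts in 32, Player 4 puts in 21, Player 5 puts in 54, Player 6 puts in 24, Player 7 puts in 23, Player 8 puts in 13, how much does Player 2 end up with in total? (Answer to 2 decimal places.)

Total contributed: 11 + 28 + 32 + 21 + 54 + 24 + 23 + 13 = 206.
Each receives 0.30 × 206 = 61.80 from the habitat fund.
Player 2 keeps 54 − 28 = 26, so Player 2's payoff is 26 + 61.80 = 87.80.

87.80 dollars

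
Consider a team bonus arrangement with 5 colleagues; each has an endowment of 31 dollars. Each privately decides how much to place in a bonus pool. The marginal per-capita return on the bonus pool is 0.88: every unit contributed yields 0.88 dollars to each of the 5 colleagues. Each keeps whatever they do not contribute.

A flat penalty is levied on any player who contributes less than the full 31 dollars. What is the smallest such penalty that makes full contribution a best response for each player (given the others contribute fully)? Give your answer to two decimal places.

3.72 dollars

Given the others contribute fully, the best deviation is to contribute 0 (any partial contribution still incurs the fine and gives up units whose private return 0.88 is below 1).
Deviating from 31 to 0 saves 31 dollars but forfeits the deviator's share of the drop in the bonus pool: 0.88 × 31 = 27.28.
So the deviation gain is 31 − 27.28 = 3.72, and the fine must be at least 3.72 dollars to wipe it out.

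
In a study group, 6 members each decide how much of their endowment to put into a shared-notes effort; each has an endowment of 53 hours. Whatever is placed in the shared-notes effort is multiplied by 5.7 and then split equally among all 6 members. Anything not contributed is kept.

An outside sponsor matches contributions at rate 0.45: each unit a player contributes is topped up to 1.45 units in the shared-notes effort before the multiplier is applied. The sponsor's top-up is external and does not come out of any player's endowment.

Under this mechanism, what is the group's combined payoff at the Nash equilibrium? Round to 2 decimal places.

2628.27 hours

Under the mechanism each unit contributed yields 5.7 × 1.45 / 6 = 1.3775 back to its contributor per unit of net cost, which exceeds 1, making full contribution the dominant choice for everyone.
So the Nash equilibrium is full contribution by all 6; the group earns 5.7 × 1.45 × 318 = 2628.27.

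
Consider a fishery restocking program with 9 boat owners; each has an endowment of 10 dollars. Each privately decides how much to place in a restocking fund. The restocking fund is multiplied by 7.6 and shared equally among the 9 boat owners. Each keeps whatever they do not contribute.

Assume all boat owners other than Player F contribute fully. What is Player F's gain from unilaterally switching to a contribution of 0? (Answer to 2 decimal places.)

1.56 dollars

Switching from a contribution of 10 to 0 lets Player F keep an extra 10 dollars, but lowers the restocking fund by 10, which costs Player F their own share of that drop: 7.6/9 × 10 = 8.44.
Net gain = 10 − 8.44 = 1.56. The private return per contributed unit (0.8444) is below 1, so free-riding is indeed the best response regardless of what the others do.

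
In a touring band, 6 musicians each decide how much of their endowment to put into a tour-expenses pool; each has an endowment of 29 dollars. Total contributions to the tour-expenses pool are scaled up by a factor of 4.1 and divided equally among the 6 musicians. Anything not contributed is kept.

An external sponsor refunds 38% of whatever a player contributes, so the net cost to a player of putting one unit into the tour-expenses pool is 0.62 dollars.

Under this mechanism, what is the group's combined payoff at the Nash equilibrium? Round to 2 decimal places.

779.52 dollars

The effective private return per unit is now (4.1/6) / 0.62 = 1.1022 > 1, so every player's dominant strategy flips to full contribution.
So the Nash equilibrium is full contribution by all 6; the group earns 6 × (29 × 0.38 + 4.1 × 29) = 779.52.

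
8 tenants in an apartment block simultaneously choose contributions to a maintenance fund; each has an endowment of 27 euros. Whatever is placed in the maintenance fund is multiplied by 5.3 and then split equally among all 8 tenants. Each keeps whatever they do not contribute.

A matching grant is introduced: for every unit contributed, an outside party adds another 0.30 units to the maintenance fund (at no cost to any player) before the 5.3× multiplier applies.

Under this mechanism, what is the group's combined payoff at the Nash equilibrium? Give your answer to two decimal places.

With the mechanism, a contributed unit returns 5.3 × 1.30 / 8 = 0.8613 per unit of net cost — still below 1 — so contributing 0 remains dominant for every player.
Everyone keeps their endowment and the group total is 8 × 27 = 216.

216.00 euros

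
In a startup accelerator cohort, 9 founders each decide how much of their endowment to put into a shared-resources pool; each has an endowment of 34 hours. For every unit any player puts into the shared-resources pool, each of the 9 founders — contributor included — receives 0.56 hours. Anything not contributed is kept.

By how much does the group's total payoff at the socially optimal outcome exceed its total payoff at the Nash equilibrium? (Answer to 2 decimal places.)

The private return per contributed unit is 0.56 < 1, so contributing 0 is dominant for every player. At the Nash equilibrium everyone keeps their 34, and the group total is 9 × 34 = 306.
Each contributed unit returns 5.040 to the group as a whole (0.56 to each of 9 players), which exceeds 1, so the social optimum is full contribution: group total = 5.040 × 306 = 1542.24.
Efficiency loss = 1542.24 − 306 = 1236.24.

1236.24 hours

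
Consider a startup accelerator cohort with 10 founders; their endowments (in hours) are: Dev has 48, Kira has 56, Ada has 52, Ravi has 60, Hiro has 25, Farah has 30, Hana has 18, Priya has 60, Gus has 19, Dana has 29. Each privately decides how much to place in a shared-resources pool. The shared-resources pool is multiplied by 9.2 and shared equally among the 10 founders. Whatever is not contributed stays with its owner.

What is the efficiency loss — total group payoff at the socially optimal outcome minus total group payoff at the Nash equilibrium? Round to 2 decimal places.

3255.40 hours

The private return per contributed unit is 9.2/10 = 0.9200 < 1 for every player regardless of endowment, so the Nash equilibrium is zero contribution and the group total is Σ E_j = 48 + 56 + 52 + 60 + 25 + 30 + 18 + 60 + 19 + 29 = 397.
Each contributed unit returns 9.200 to the group, so the social optimum is full contribution by everyone: group total = 9.200 × 397 = 3652.40.
Efficiency loss = (9.200 − 1) × 397 = 3255.40.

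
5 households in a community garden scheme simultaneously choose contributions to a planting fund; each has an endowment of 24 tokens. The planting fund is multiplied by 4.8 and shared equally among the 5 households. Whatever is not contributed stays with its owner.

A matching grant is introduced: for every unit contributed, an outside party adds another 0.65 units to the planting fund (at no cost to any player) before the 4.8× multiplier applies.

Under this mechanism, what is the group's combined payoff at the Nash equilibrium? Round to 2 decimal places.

With the mechanism, a contributed unit returns 4.8 × 1.65 / 5 = 1.5840 per unit of net cost to the contributor — now above 1 — so contributing fully is weakly dominant for every player.
At the Nash equilibrium everyone contributes 24. Group total payoff = 4.8 × 1.65 × 120 = 950.40.

950.40 tokens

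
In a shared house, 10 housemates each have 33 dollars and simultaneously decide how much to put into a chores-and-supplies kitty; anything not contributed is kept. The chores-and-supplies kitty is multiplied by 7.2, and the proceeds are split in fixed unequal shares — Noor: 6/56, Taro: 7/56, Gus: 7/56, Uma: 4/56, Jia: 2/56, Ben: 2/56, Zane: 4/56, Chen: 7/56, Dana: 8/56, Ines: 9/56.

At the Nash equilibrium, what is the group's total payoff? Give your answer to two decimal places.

Player j's private return per contributed unit is 7.2 × (j's share). Contributing is weakly dominant for j when that share is at least 1/7.2 = 0.1389, and contributing 0 is dominant otherwise.
Dana and Ines clear that bar, contributing 33 each; the remaining 8 contribute 0. Total contributed: 66.
The chores-and-supplies kitty pays out 7.2 × 66 = 475.20 in total (split across the unequal shares, but the aggregate is all that matters for the group sum).
The 8 free-riders keep 33 each, adding 264. Group total = 264 + 475.20 = 739.20.

739.20 dollars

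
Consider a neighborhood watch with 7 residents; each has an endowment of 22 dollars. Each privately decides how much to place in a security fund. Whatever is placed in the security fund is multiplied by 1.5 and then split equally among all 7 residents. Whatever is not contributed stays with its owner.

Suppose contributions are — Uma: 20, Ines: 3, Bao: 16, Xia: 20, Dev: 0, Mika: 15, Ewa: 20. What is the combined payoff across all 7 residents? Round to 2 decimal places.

201.00 dollars

Total contributed: 20 + 3 + 16 + 20 + 0 + 15 + 20 = 94; total kept: 7 × 22 − 94 = 60.
The security fund pays out 1.5 × 94 = 141.00 in aggregate.
Group total = 60 + 141.00 = 201.00.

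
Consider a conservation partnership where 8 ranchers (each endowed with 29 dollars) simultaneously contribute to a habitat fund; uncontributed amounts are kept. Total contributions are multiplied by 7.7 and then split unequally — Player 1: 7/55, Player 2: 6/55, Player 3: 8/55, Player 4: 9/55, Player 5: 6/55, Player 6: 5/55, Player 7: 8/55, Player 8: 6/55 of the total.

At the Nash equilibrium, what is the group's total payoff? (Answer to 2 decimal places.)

Each unit j contributes comes back to j as 7.7 × (j's share), so j prefers to contribute only if that share exceeds 1/7.7 = 0.1299; otherwise keeping the unit dominates.
Player 3, Player 4 and Player 7 clear that bar, contributing 29 each; the remaining 5 contribute 0. Total contributed: 87.
The habitat fund pays out 7.7 × 87 = 669.90 in total (split across the unequal shares, but the aggregate is all that matters for the group sum).
The 5 free-riders keep 29 each, adding 145. Group total = 145 + 669.90 = 814.90.

814.90 dollars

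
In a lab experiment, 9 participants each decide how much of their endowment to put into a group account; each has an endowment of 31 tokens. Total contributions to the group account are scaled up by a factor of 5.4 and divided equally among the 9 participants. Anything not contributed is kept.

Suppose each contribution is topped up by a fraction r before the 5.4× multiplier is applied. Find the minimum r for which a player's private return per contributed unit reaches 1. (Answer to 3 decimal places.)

With matching at rate r, one contributed unit becomes (1 + r) in the group account and returns 5.4 × (1 + r) / 9 to the contributor.
Setting this equal to 1: 1 + r = 9/5.4 = 1.6667.
So the minimum matching rate is r = 1.6667 − 1 = 0.667.

0.667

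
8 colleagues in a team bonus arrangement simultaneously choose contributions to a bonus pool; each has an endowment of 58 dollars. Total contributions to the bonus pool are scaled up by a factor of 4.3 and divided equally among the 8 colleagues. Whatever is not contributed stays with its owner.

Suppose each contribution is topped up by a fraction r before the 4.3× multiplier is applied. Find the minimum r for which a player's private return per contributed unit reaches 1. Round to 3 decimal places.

0.860

With matching at rate r, one contributed unit becomes (1 + r) in the bonus pool and returns 4.3 × (1 + r) / 8 to the contributor.
Setting this equal to 1: 1 + r = 8/4.3 = 1.8605.
So the minimum matching rate is r = 1.8605 − 1 = 0.860.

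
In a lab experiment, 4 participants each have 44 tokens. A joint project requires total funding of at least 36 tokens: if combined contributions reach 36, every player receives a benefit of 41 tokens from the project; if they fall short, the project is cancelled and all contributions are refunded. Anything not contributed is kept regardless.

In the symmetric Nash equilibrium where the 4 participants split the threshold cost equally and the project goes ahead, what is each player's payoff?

Equal share of the threshold: 36/4 = 9.
At this profile no one gains by cutting their contribution: any cut drops the total below 36, the project is cancelled, contributions are refunded, and the deviator ends with 44, which is less than 44 − 9 + 41 = 76. Contributing more than 9 just wastes the excess. So contributing exactly 9 is a best response.
Each player's payoff: 44 − 9 + 41 = 76.

76 tokens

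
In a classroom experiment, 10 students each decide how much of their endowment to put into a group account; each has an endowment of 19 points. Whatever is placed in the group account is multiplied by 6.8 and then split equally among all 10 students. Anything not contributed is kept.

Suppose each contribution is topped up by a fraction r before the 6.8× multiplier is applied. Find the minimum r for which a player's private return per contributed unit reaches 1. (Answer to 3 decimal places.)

0.471

With matching at rate r, one contributed unit becomes (1 + r) in the group account and returns 6.8 × (1 + r) / 10 to the contributor.
Setting this equal to 1: 1 + r = 10/6.8 = 1.4706.
So the minimum matching rate is r = 1.4706 − 1 = 0.471.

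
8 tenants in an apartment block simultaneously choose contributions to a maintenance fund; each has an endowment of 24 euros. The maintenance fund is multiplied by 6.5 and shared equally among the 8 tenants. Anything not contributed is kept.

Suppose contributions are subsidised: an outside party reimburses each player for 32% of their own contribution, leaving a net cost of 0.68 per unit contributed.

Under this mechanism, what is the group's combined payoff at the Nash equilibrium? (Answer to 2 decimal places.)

The effective private return per unit is now (6.5/8) / 0.68 = 1.1949 > 1, so every player's dominant strategy flips to full contribution.
At the Nash equilibrium everyone contributes 24. Group total payoff = 8 × (24 × 0.32 + 6.5 × 24) = 1309.44.

1309.44 euros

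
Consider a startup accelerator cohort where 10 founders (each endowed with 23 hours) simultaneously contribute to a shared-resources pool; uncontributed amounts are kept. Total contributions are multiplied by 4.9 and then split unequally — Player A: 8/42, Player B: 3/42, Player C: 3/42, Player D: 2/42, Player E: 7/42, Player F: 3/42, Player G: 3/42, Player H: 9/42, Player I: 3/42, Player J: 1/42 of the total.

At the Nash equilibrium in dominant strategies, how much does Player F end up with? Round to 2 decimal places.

Each unit j contributes comes back to j as 4.9 × (j's share), so j prefers to contribute only if that share exceeds 1/4.9 = 0.2041; otherwise keeping the unit dominates.
Only Player H (9/42) clears that bar, contributing 23; the remaining 9 contribute 0. Total contributed: 23.
Player F keeps 23 and receives 4.9 × 23 × 3/42 = 8.05 from the shared-resources pool, for a payoff of 31.05.

31.05 hours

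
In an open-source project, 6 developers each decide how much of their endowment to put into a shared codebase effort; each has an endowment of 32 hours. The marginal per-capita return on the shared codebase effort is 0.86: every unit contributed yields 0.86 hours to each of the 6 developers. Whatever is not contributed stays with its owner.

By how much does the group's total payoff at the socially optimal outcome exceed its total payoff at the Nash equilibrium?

798.72 hours

The private return per contributed unit is 0.86 < 1, so contributing 0 is dominant for every player. At the Nash equilibrium everyone keeps their 32, and the group total is 6 × 32 = 192.
Each contributed unit returns 5.160 to the group as a whole (0.86 to each of 6 players), which exceeds 1, so the social optimum is full contribution: group total = 5.160 × 192 = 990.72.
Efficiency loss = 990.72 − 192 = 798.72.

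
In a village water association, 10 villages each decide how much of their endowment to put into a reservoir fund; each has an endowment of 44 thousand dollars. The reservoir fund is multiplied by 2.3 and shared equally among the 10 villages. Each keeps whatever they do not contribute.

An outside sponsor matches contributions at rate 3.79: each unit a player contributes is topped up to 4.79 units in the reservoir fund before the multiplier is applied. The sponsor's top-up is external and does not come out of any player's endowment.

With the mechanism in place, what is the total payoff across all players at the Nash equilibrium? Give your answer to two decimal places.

4847.48 thousand dollars

The effective private return per unit is now 2.3 × 4.79 / 10 = 1.1017 > 1, so every player's dominant strategy flips to full contribution.
At the Nash equilibrium everyone contributes 44. Group total payoff = 2.3 × 4.79 × 440 = 4847.48.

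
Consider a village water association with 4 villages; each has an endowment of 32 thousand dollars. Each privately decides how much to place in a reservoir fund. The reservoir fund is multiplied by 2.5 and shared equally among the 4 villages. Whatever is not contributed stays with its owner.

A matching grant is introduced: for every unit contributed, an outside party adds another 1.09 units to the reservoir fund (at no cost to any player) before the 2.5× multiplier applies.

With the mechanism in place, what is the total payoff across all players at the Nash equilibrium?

The effective private return per unit is now 2.5 × 2.09 / 4 = 1.3063 > 1, so every player's dominant strategy flips to full contribution.
At the Nash equilibrium everyone contributes 32. Group total payoff = 2.5 × 2.09 × 128 = 668.80.

668.80 thousand dollars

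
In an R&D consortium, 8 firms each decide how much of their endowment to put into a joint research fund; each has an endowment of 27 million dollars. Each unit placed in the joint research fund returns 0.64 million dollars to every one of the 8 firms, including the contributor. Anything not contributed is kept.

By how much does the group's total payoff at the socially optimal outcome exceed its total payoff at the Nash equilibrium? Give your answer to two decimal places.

889.92 million dollars

The private return per contributed unit is 0.64 < 1, so contributing 0 is dominant for every player. At the Nash equilibrium everyone keeps their 27, and the group total is 8 × 27 = 216.
Each contributed unit returns 5.120 to the group as a whole (0.64 to each of 8 players), which exceeds 1, so the social optimum is full contribution: group total = 5.120 × 216 = 1105.92.
Efficiency loss = 1105.92 − 216 = 889.92.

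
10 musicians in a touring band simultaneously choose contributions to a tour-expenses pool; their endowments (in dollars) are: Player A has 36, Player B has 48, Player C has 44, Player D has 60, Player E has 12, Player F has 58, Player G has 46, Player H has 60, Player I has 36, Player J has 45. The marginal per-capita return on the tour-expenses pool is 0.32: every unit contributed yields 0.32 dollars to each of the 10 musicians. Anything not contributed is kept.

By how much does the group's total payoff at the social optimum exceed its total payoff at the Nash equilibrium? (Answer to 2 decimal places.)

The private return per contributed unit is 0.32 < 1 for everyone, so the Nash equilibrium is zero contribution and the group total is Σ E_j = 36 + 48 + 44 + 60 + 12 + 58 + 46 + 60 + 36 + 45 = 445.
Each contributed unit returns 3.200 to the group, so the social optimum is full contribution by everyone: group total = 3.200 × 445 = 1424.00.
Efficiency loss = (3.200 − 1) × 445 = 979.00.

979.00 dollars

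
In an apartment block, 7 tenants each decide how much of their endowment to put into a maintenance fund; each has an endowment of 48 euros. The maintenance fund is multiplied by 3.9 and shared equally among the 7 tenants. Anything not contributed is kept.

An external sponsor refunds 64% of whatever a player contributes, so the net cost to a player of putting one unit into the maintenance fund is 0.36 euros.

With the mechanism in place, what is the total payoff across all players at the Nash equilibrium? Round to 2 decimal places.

With the mechanism, a contributed unit returns (3.9/7) / 0.36 = 1.5476 per unit of net cost to the contributor — now above 1 — so contributing fully is weakly dominant for every player.
At the Nash equilibrium everyone contributes 48. Group total payoff = 7 × (48 × 0.64 + 3.9 × 48) = 1525.44.

1525.44 euros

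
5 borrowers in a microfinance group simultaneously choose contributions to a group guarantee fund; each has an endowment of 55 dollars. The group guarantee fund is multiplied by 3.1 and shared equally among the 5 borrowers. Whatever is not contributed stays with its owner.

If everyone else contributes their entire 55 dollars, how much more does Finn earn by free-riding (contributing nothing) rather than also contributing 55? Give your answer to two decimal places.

Switching from a contribution of 55 to 0 lets Finn keep an extra 55 dollars, but lowers the group guarantee fund by 55, which costs Finn their own share of that drop: 3.1/5 × 55 = 34.10.
Net gain = 55 − 34.10 = 20.90. The private return per contributed unit (0.6200) is below 1, so free-riding is indeed the best response regardless of what the others do.

20.90 dollars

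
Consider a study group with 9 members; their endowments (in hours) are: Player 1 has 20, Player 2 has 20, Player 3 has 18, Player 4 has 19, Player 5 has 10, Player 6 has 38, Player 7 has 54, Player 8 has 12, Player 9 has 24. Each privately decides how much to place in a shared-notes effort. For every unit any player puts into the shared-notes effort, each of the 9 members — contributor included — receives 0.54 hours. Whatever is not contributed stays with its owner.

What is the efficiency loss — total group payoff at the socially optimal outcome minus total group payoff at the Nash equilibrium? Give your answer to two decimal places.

829.90 hours

The private return per contributed unit is 0.54 < 1 for everyone, so the Nash equilibrium is zero contribution and the group total is Σ E_j = 20 + 20 + 18 + 19 + 10 + 38 + 54 + 12 + 24 = 215.
Each contributed unit returns 4.860 to the group, so the social optimum is full contribution by everyone: group total = 4.860 × 215 = 1044.90.
Efficiency loss = (4.860 − 1) × 215 = 829.90.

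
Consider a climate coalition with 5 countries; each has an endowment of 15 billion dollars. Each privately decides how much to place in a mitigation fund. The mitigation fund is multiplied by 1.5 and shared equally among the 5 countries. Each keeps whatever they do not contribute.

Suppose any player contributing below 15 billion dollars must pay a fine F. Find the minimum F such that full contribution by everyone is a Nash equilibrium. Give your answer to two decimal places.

Given the others contribute fully, the best deviation is to contribute 0 (any partial contribution still incurs the fine and gives up units whose private return 0.3000 is below 1).
Deviating from 15 to 0 saves 15 billion dollars but forfeits the deviator's share of the drop in the mitigation fund: 1.5/5 × 15 = 4.50.
So the deviation gain is 15 − 4.50 = 10.50, and the fine must be at least 10.50 billion dollars to wipe it out.

10.50 billion dollars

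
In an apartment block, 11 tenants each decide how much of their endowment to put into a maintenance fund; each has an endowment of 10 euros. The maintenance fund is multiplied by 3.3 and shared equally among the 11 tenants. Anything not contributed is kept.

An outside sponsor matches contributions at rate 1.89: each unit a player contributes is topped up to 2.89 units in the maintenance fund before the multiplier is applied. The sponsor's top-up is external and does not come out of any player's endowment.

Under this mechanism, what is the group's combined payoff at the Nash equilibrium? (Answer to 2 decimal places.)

Even with the mechanism, each unit contributed returns only 3.3 × 2.89 / 11 = 0.8670 per unit of net cost, so contributing nothing is still dominant.
At the Nash equilibrium no one contributes; group total payoff = 11 × 10 = 110.

110.00 euros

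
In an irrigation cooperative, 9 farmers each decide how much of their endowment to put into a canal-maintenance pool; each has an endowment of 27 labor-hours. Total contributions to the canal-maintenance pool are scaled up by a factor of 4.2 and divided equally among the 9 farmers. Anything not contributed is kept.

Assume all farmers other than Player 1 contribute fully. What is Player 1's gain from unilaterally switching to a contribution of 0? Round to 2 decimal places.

Switching from a contribution of 27 to 0 lets Player 1 keep an extra 27 labor-hours, but lowers the canal-maintenance pool by 27, which costs Player 1 their own share of that drop: 4.2/9 × 27 = 12.60.
Net gain = 27 − 12.60 = 14.40. The private return per contributed unit (0.4667) is below 1, so free-riding is indeed the best response regardless of what the others do.

14.40 labor-hours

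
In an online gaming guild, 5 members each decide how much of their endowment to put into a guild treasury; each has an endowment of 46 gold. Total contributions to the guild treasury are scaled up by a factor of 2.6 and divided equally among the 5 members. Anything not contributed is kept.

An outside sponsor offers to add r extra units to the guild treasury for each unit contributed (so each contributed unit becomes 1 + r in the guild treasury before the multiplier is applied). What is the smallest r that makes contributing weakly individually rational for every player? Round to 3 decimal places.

With matching at rate r, one contributed unit becomes (1 + r) in the guild treasury and returns 2.6 × (1 + r) / 5 to the contributor.
Setting this equal to 1: 1 + r = 5/2.6 = 1.9231.
So the minimum matching rate is r = 1.9231 − 1 = 0.923.

0.923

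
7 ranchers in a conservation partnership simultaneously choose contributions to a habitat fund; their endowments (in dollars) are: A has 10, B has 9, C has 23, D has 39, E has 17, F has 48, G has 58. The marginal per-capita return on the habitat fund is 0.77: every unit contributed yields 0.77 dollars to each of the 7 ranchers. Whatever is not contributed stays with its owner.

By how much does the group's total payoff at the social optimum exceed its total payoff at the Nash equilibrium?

895.56 dollars

The private return per contributed unit is 0.77 < 1 for everyone, so the Nash equilibrium is zero contribution and the group total is Σ E_j = 10 + 9 + 23 + 39 + 17 + 48 + 58 = 204.
Each contributed unit returns 5.390 to the group, so the social optimum is full contribution by everyone: group total = 5.390 × 204 = 1099.56.
Efficiency loss = (5.390 − 1) × 204 = 895.56.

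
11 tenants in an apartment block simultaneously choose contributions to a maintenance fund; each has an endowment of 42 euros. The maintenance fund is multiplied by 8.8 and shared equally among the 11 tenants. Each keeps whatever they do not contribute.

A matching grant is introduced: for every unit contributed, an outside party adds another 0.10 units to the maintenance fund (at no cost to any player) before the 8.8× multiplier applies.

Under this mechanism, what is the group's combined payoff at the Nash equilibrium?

462.00 euros

With the mechanism, a contributed unit returns 8.8 × 1.10 / 11 = 0.8800 per unit of net cost — still below 1 — so contributing 0 remains dominant for every player.
Everyone keeps their endowment and the group total is 11 × 42 = 462.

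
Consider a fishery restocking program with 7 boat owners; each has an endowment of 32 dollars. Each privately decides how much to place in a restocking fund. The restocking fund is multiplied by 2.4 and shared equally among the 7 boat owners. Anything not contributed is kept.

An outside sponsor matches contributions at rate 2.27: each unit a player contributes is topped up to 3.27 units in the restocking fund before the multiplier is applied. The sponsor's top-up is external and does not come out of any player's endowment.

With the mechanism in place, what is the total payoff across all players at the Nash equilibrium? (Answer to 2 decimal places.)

1757.95 dollars

Under the mechanism each unit contributed yields 2.4 × 3.27 / 7 = 1.1211 back to its contributor per unit of net cost, which exceeds 1, making full contribution the dominant choice for everyone.
At the Nash equilibrium everyone contributes 32. Group total payoff = 2.4 × 3.27 × 224 = 1757.95.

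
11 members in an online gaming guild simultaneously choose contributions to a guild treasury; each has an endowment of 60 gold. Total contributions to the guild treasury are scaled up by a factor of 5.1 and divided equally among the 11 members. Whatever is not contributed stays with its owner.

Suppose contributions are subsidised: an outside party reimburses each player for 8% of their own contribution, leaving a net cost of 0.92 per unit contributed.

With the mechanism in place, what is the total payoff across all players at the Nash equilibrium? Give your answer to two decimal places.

With the mechanism, a contributed unit returns (5.1/11) / 0.92 = 0.5040 per unit of net cost — still below 1 — so contributing 0 remains dominant for every player.
At the Nash equilibrium no one contributes; group total payoff = 11 × 60 = 660.

660.00 gold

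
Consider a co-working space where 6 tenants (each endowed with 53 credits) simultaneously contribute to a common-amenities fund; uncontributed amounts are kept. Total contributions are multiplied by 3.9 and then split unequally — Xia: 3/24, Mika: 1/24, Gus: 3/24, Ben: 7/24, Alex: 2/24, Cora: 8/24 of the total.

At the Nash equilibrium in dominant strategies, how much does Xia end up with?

A player with share s gets back 3.9·s per unit contributed, so full contribution is dominant for anyone with s > 1/3.9 = 0.2564 and zero contribution is dominant for anyone below.
Ben and Cora clear that bar, contributing 53 each; the remaining 4 contribute 0. Total contributed: 106.
Xia keeps 53 and receives 3.9 × 106 × 3/24 = 51.68 from the common-amenities fund, for a payoff of 104.68.

104.68 credits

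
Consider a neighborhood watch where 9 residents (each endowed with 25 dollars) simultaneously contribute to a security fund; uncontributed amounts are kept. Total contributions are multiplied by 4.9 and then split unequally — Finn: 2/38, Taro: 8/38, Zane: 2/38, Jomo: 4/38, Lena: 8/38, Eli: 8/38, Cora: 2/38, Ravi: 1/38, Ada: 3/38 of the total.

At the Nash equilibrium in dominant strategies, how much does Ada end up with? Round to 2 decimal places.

54.01 dollars

A player with share s gets back 4.9·s per unit contributed, so full contribution is dominant for anyone with s > 1/4.9 = 0.2041 and zero contribution is dominant for anyone below.
Taro, Lena and Eli clear that bar, contributing 25 each; the remaining 6 contribute 0. Total contributed: 75.
Ada keeps 25 and receives 4.9 × 75 × 3/38 = 29.01 from the security fund, for a payoff of 54.01.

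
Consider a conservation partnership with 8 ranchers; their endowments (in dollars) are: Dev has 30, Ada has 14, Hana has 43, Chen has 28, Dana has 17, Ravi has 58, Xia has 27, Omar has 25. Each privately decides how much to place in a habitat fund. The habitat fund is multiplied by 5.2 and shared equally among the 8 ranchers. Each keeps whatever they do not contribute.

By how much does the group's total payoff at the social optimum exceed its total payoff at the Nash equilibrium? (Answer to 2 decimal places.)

1016.40 dollars

The private return per contributed unit is 5.2/8 = 0.6500 < 1 for every player regardless of endowment, so the Nash equilibrium is zero contribution and the group total is Σ E_j = 30 + 14 + 43 + 28 + 17 + 58 + 27 + 25 = 242.
Each contributed unit returns 5.200 to the group, so the social optimum is full contribution by everyone: group total = 5.200 × 242 = 1258.40.
Efficiency loss = (5.200 − 1) × 242 = 1016.40.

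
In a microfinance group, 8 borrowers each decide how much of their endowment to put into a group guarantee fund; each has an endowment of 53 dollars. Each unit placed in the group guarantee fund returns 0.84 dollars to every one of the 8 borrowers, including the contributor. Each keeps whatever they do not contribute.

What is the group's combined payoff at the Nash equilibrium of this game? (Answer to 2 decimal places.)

424.00 dollars

The private return per contributed unit is 0.84 < 1, so contributing 0 is dominant for every player. At the Nash equilibrium everyone keeps their 53, and the group total is 8 × 53 = 424.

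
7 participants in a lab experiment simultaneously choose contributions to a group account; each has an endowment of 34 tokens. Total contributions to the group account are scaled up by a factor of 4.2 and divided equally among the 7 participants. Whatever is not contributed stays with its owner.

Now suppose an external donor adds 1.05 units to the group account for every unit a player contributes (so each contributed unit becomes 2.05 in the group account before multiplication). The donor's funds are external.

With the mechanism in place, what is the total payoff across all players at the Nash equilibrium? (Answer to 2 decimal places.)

With the mechanism, a contributed unit returns 4.2 × 2.05 / 7 = 1.2300 per unit of net cost to the contributor — now above 1 — so contributing fully is weakly dominant for every player.
At the Nash equilibrium everyone contributes 34. Group total payoff = 4.2 × 2.05 × 238 = 2049.18.

2049.18 tokens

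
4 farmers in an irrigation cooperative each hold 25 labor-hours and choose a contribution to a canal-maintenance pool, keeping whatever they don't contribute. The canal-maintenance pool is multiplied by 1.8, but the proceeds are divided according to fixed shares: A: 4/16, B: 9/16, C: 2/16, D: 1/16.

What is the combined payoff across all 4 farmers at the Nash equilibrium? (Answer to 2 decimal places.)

120.00 labor-hours

Player j's private return per contributed unit is 1.8 × (j's share). Contributing is weakly dominant for j when that share is at least 1/1.8 = 0.5556, and contributing 0 is dominant otherwise.
Only B (9/16) clears that bar, contributing 25; the remaining 3 contribute 0. Total contributed: 25.
The canal-maintenance pool pays out 1.8 × 25 = 45.00 in total (split across the unequal shares, but the aggregate is all that matters for the group sum).
The 3 free-riders keep 25 each, adding 75. Group total = 75 + 45.00 = 120.00.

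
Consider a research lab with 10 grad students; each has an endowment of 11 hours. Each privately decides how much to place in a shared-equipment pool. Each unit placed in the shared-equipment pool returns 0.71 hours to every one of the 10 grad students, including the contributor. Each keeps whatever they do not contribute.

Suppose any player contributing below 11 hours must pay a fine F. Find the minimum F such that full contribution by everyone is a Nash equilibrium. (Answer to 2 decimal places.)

3.19 hours

Given the others contribute fully, the best deviation is to contribute 0 (any partial contribution still incurs the fine and gives up units whose private return 0.71 is below 1).
Deviating from 11 to 0 saves 11 hours but forfeits the deviator's share of the drop in the shared-equipment pool: 0.71 × 11 = 7.81.
So the deviation gain is 11 − 7.81 = 3.19, and the fine must be at least 3.19 hours to wipe it out.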